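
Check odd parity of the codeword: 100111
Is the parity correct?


Number of 1s: 4

No, parity error (4 ones)


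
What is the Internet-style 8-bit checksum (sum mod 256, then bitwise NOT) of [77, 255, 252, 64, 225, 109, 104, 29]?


Sum = 1115 mod 256 = 91
Complement = 164

164


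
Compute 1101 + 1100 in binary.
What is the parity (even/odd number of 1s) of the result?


1101 = 13
1100 = 12
Sum = 25 = 11001
1s count = 3

odd parity (3 ones in 11001)


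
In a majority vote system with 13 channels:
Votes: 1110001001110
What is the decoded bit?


Ones: 7 out of 13
Threshold: 7

1 (7/13 voted 1)


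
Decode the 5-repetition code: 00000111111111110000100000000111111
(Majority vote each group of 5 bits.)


Groups: 00000, 11111, 11111, 10000, 10000, 00001, 11111
Majority votes: 0110001

0110001


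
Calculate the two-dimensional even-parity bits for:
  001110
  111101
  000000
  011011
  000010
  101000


Row parities: 110010
Column parities: 000010

Row P: 110010, Col P: 000010, Corner: 1


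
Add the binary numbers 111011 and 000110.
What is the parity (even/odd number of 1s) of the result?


111011 = 59
000110 = 6
Sum = 65 = 1000001
1s count = 2

even parity (2 ones in 1000001)


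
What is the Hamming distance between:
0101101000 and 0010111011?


XOR: 0111010011
Count of 1s: 6

6


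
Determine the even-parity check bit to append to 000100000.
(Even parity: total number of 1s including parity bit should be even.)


Number of 1s in data: 1
Parity bit: 1

1


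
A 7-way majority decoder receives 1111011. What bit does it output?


Ones: 6 out of 7
Threshold: 4

1 (6/7 voted 1)


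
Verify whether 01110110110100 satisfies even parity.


Number of 1s: 8

Yes, parity is correct (8 ones)


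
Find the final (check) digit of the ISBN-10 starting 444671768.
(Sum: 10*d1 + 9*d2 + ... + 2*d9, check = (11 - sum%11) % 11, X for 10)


Weighted sum: 259
259 mod 11 = 6

Check digit: 5


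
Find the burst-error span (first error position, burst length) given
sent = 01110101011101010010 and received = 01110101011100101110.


XOR: 00000000000001111100

Burst at position 13, length 5


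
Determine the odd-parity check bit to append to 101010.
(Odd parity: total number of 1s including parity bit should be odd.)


Number of 1s in data: 3
Parity bit: 0

0


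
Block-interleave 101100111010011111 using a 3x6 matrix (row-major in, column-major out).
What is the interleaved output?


Matrix:
  101100
  111010
  011111
Read columns: 110011111101011001

110011111101011001


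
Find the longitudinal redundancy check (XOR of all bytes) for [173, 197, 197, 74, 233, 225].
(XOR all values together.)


XOR chain: 173 ^ 197 ^ 197 ^ 74 ^ 233 ^ 225 = 239

239


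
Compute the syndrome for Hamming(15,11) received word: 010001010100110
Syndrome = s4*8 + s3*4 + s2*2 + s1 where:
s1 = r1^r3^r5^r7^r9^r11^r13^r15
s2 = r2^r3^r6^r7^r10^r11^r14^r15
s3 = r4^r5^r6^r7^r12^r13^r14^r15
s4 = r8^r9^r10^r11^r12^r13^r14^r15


s1=1, s2=0, s3=1, s4=0

Syndrome = 5 (error at position 5)


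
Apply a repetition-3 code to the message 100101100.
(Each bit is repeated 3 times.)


Each bit -> 3 copies

111000000111000111111000000


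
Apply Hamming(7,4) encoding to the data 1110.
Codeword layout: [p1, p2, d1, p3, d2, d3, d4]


Parity bits: p1=0, p2=0, p3=0

0010110


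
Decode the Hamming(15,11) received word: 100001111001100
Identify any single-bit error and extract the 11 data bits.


Syndrome = 0: no error detected

Data: 00111001100 (no errors)


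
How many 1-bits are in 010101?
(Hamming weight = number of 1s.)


Counting 1s in 010101

3


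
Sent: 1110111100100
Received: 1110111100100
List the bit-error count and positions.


XOR: 0000000000000

0 errors (received matches sent)


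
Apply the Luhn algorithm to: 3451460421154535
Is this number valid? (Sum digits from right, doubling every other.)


Luhn sum = 66
66 mod 10 = 6

Invalid (Luhn sum mod 10 = 6)


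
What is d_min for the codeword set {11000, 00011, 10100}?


Comparing all pairs, minimum distance: 2
Can detect 1 errors, correct 0 errors

2


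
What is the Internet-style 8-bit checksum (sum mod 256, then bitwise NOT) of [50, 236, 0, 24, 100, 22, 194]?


Sum = 626 mod 256 = 114
Complement = 141

141


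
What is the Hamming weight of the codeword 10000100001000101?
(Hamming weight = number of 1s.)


Counting 1s in 10000100001000101

5


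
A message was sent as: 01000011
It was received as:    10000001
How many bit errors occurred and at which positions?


XOR: 11000010

3 error(s) at position(s): 0, 1, 6


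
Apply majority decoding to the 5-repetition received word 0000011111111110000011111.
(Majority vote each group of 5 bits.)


Groups: 00000, 11111, 11111, 00000, 11111
Majority votes: 01101

01101


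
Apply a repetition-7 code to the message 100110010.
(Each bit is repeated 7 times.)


Each bit -> 7 copies

111111100000000000000111111111111110000000000000011111110000000


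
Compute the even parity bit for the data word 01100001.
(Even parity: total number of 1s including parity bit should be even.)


Number of 1s in data: 3
Parity bit: 1

1


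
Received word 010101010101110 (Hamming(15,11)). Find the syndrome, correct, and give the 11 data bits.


Syndrome = 13: error at position 13

Data: 00100101010 (corrected bit 13)


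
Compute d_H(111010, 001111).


XOR: 110101
Count of 1s: 4

4


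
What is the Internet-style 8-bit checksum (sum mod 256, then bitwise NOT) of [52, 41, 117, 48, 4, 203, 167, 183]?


Sum = 815 mod 256 = 47
Complement = 208

208


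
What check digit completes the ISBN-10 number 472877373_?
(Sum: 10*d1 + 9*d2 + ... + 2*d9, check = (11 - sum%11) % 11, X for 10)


Weighted sum: 291
291 mod 11 = 5

Check digit: 6


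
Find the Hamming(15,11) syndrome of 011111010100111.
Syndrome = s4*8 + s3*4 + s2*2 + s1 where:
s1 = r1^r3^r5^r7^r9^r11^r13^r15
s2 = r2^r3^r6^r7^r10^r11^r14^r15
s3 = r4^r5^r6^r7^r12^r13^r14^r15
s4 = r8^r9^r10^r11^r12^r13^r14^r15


s1=0, s2=0, s3=0, s4=1

Syndrome = 8 (error at position 8)


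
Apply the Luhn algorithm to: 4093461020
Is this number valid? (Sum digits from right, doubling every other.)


Luhn sum = 40
40 mod 10 = 0

Valid (Luhn sum mod 10 = 0)


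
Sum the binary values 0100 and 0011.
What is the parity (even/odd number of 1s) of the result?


0100 = 4
0011 = 3
Sum = 7 = 111
1s count = 3

odd parity (3 ones in 111)


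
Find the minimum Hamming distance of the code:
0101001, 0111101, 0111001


Comparing all pairs, minimum distance: 1
Can detect 0 errors, correct 0 errors

1


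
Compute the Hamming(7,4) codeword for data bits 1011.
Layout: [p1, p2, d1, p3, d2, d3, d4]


Parity bits: p1=0, p2=1, p3=0

0110011


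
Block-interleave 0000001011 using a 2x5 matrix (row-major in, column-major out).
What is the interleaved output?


Matrix:
  00000
  01011
Read columns: 0001000101

0001000101


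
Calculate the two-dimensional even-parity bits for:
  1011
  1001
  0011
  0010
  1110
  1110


Row parities: 100111
Column parities: 0011

Row P: 100111, Col P: 0011, Corner: 0


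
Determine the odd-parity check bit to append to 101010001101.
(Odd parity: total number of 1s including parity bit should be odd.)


Number of 1s in data: 6
Parity bit: 1

1


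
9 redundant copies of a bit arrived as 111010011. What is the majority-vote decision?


Ones: 6 out of 9
Threshold: 5

1 (6/9 voted 1)


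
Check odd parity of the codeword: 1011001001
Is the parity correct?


Number of 1s: 5

Yes, parity is correct (5 ones)


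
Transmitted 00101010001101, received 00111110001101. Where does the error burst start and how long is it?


XOR: 00010100000000

Burst at position 3, length 3


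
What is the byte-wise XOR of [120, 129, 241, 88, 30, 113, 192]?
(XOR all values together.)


XOR chain: 120 ^ 129 ^ 241 ^ 88 ^ 30 ^ 113 ^ 192 = 255

255


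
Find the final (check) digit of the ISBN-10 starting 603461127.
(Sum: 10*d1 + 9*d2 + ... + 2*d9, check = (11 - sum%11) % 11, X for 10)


Weighted sum: 177
177 mod 11 = 1

Check digit: X


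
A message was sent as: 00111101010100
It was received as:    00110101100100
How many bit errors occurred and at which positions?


XOR: 00001000110000

3 error(s) at position(s): 4, 8, 9


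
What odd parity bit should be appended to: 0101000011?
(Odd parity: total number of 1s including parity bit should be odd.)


Number of 1s in data: 4
Parity bit: 1

1


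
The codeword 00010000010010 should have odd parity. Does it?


Number of 1s: 3

Yes, parity is correct (3 ones)


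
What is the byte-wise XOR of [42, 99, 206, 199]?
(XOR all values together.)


XOR chain: 42 ^ 99 ^ 206 ^ 199 = 64

64


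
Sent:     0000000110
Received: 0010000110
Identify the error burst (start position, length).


XOR: 0010000000

Burst at position 2, length 1


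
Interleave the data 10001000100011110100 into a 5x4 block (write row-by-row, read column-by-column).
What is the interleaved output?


Matrix:
  1000
  1000
  1000
  1111
  0100
Read columns: 11110000110001000010

11110000110001000010


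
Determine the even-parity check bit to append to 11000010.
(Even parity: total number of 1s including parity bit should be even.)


Number of 1s in data: 3
Parity bit: 1

1


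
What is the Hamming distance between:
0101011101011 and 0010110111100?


XOR: 0111101010111
Count of 1s: 9

9


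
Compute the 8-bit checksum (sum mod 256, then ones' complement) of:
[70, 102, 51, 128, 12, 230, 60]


Sum = 653 mod 256 = 141
Complement = 114

114


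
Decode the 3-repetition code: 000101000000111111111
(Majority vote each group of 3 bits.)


Groups: 000, 101, 000, 000, 111, 111, 111
Majority votes: 0100111

0100111


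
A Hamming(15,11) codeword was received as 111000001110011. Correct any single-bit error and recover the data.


Syndrome = 9: error at position 9

Data: 10000110011 (corrected bit 9)


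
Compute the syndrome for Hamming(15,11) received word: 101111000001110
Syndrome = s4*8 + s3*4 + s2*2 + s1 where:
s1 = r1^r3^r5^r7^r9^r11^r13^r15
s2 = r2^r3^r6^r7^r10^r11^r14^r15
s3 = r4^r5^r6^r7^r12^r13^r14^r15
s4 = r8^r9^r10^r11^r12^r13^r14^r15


s1=0, s2=1, s3=0, s4=1

Syndrome = 10 (error at position 10)


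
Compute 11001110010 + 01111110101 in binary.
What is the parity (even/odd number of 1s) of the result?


11001110010 = 1650
01111110101 = 1013
Sum = 2663 = 101001100111
1s count = 7

odd parity (7 ones in 101001100111)


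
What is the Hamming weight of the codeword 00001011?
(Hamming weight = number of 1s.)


Counting 1s in 00001011

3


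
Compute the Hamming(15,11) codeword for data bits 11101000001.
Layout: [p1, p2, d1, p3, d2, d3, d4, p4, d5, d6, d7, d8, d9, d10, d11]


Parity bits: p1=0, p2=1, p3=1, p4=0

011111001000001


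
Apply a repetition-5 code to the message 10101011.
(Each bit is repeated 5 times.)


Each bit -> 5 copies

1111100000111110000011111000001111111111


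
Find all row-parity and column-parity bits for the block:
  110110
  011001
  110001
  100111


Row parities: 0110
Column parities: 111001

Row P: 0110, Col P: 111001, Corner: 0


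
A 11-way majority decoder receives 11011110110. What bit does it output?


Ones: 8 out of 11
Threshold: 6

1 (8/11 voted 1)


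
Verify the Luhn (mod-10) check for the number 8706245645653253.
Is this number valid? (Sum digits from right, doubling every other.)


Luhn sum = 68
68 mod 10 = 8

Invalid (Luhn sum mod 10 = 8)


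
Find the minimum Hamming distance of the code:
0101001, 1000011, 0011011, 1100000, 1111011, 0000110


Comparing all pairs, minimum distance: 2
Can detect 1 errors, correct 0 errors

2


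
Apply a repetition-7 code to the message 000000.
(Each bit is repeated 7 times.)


Each bit -> 7 copies

000000000000000000000000000000000000000000


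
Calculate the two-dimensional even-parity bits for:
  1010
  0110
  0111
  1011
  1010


Row parities: 00110
Column parities: 1010

Row P: 00110, Col P: 1010, Corner: 0


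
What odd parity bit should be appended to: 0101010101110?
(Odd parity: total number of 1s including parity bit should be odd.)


Number of 1s in data: 7
Parity bit: 0

0


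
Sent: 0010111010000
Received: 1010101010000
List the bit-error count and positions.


XOR: 1000010000000

2 error(s) at position(s): 0, 5


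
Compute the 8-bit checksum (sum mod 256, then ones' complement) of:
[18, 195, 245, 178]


Sum = 636 mod 256 = 124
Complement = 131

131


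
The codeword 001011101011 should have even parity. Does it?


Number of 1s: 7

No, parity error (7 ones)


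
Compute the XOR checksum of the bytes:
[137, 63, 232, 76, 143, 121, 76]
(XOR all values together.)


XOR chain: 137 ^ 63 ^ 232 ^ 76 ^ 143 ^ 121 ^ 76 = 168

168


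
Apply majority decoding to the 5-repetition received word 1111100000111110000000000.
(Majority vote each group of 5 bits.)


Groups: 11111, 00000, 11111, 00000, 00000
Majority votes: 10100

10100


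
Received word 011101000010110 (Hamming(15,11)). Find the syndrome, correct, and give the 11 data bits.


Syndrome = 11: error at position 11

Data: 10100000110 (corrected bit 11)


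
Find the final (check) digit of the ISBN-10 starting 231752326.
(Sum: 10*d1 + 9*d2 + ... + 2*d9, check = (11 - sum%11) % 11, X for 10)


Weighted sum: 174
174 mod 11 = 9

Check digit: 2


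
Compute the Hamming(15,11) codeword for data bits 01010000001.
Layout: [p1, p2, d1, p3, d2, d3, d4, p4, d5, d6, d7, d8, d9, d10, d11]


Parity bits: p1=1, p2=0, p3=1, p4=1

100110110000001


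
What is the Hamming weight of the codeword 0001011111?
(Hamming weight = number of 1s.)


Counting 1s in 0001011111

6


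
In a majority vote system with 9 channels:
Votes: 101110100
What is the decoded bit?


Ones: 5 out of 9
Threshold: 5

1 (5/9 voted 1)


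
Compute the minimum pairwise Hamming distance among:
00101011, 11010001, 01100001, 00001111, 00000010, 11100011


Comparing all pairs, minimum distance: 2
Can detect 1 errors, correct 0 errors

2


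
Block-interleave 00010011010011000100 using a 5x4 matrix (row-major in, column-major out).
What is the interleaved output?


Matrix:
  0001
  0011
  0100
  1100
  0100
Read columns: 00010001110100011000

00010001110100011000


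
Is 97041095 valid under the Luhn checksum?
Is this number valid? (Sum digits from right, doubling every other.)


Luhn sum = 36
36 mod 10 = 6

Invalid (Luhn sum mod 10 = 6)


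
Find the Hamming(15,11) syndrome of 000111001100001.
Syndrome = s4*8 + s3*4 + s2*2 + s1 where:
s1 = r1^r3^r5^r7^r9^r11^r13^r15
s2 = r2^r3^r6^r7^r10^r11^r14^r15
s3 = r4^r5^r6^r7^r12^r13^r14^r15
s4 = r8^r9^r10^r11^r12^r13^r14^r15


s1=1, s2=1, s3=0, s4=1

Syndrome = 11 (error at position 11)


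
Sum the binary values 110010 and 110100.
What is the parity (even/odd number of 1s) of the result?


110010 = 50
110100 = 52
Sum = 102 = 1100110
1s count = 4

even parity (4 ones in 1100110)


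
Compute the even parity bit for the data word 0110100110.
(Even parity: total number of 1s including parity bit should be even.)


Number of 1s in data: 5
Parity bit: 1

1


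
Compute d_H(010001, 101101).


XOR: 111100
Count of 1s: 4

4


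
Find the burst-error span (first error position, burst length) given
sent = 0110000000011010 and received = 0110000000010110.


XOR: 0000000000001100

Burst at position 12, length 2


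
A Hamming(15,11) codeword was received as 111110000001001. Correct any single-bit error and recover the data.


Syndrome = 2: error at position 2

Data: 11000001001 (corrected bit 2)


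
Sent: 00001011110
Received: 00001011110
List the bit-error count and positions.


XOR: 00000000000

0 errors (received matches sent)


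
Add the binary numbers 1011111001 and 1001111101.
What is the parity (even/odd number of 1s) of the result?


1011111001 = 761
1001111101 = 637
Sum = 1398 = 10101110110
1s count = 7

odd parity (7 ones in 10101110110)


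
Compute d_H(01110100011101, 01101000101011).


XOR: 00011100110110
Count of 1s: 7

7


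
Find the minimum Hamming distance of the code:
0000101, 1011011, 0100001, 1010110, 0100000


Comparing all pairs, minimum distance: 1
Can detect 0 errors, correct 0 errors

1


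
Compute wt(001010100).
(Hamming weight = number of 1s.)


Counting 1s in 001010100

3


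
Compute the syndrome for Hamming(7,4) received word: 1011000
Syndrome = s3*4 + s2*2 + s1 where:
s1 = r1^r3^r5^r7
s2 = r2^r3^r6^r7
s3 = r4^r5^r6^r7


s1=0, s2=1, s3=1

Syndrome = 6 (error at position 6)


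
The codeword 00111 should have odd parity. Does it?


Number of 1s: 3

Yes, parity is correct (3 ones)


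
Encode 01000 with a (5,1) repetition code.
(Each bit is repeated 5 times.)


Each bit -> 5 copies

0000011111000000000000000


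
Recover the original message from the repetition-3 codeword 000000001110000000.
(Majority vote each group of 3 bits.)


Groups: 000, 000, 001, 110, 000, 000
Majority votes: 000100

000100


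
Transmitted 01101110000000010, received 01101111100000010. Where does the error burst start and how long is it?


XOR: 00000001100000000

Burst at position 7, length 2


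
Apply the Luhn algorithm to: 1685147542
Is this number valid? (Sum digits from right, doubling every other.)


Luhn sum = 46
46 mod 10 = 6

Invalid (Luhn sum mod 10 = 6)


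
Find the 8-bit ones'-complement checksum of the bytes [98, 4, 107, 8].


Sum = 217 mod 256 = 217
Complement = 38

38


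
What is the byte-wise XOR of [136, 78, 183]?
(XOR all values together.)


XOR chain: 136 ^ 78 ^ 183 = 113

113


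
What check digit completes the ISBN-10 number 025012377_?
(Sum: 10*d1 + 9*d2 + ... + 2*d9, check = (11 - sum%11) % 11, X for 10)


Weighted sum: 121
121 mod 11 = 0

Check digit: 0


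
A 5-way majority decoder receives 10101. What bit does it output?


Ones: 3 out of 5
Threshold: 3

1 (3/5 voted 1)


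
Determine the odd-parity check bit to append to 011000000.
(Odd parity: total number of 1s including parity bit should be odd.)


Number of 1s in data: 2
Parity bit: 1

1


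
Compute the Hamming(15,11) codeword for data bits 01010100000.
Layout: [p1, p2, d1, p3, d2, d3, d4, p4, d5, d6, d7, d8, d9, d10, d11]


Parity bits: p1=0, p2=0, p3=0, p4=1

000010110100000


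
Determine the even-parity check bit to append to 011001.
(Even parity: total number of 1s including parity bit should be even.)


Number of 1s in data: 3
Parity bit: 1

1


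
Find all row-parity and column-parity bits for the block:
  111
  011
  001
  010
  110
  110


Row parities: 101100
Column parities: 111

Row P: 101100, Col P: 111, Corner: 1


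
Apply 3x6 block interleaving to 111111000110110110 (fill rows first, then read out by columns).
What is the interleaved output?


Matrix:
  111111
  000110
  110110
Read columns: 101101100111111100

101101100111111100


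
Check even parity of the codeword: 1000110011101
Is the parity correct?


Number of 1s: 7

No, parity error (7 ones)


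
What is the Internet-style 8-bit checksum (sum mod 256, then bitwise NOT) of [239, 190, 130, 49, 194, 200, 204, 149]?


Sum = 1355 mod 256 = 75
Complement = 180

180


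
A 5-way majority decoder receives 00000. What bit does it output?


Ones: 0 out of 5
Threshold: 3

0 (0/5 voted 1)


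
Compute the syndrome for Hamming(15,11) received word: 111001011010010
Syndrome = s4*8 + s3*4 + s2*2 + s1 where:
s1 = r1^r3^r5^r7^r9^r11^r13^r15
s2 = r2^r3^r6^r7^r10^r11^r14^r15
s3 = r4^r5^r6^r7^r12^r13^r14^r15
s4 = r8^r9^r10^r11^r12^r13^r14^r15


s1=0, s2=1, s3=0, s4=0

Syndrome = 2 (error at position 2)


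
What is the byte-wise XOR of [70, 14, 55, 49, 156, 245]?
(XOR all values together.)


XOR chain: 70 ^ 14 ^ 55 ^ 49 ^ 156 ^ 245 = 39

39


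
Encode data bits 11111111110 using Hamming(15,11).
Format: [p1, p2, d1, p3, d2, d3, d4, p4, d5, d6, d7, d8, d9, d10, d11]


Parity bits: p1=0, p2=0, p3=0, p4=0

001011101111110


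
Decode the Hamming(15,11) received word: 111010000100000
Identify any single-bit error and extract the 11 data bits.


Syndrome = 15: error at position 15

Data: 11000100001 (corrected bit 15)


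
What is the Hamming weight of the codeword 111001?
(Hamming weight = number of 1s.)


Counting 1s in 111001

4


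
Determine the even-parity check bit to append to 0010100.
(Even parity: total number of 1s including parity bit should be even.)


Number of 1s in data: 2
Parity bit: 0

0


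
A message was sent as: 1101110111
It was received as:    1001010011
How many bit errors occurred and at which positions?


XOR: 0100100100

3 error(s) at position(s): 1, 4, 7


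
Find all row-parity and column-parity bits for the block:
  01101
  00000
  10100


Row parities: 100
Column parities: 11001

Row P: 100, Col P: 11001, Corner: 1


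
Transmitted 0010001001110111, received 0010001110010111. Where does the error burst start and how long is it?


XOR: 0000000111100000

Burst at position 7, length 4


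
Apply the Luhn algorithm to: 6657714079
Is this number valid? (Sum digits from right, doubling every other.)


Luhn sum = 45
45 mod 10 = 5

Invalid (Luhn sum mod 10 = 5)


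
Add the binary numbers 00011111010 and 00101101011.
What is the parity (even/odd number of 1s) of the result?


00011111010 = 250
00101101011 = 363
Sum = 613 = 1001100101
1s count = 5

odd parity (5 ones in 1001100101)


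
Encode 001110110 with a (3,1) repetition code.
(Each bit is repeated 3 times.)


Each bit -> 3 copies

000000111111111000111111000


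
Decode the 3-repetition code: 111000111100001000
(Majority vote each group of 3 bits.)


Groups: 111, 000, 111, 100, 001, 000
Majority votes: 101000

101000


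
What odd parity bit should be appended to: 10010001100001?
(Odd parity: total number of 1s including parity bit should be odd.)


Number of 1s in data: 5
Parity bit: 0

0


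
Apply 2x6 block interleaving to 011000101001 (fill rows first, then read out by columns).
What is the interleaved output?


Matrix:
  011000
  101001
Read columns: 011011000001

011011000001


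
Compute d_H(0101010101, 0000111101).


XOR: 0101101000
Count of 1s: 4

4


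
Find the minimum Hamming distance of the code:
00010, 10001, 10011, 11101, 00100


Comparing all pairs, minimum distance: 1
Can detect 0 errors, correct 0 errors

1


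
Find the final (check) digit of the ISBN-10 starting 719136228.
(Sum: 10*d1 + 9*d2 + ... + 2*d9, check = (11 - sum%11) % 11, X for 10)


Weighted sum: 236
236 mod 11 = 5

Check digit: 6


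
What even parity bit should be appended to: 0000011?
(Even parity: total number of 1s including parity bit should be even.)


Number of 1s in data: 2
Parity bit: 0

0


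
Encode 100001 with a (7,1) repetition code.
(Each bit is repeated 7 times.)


Each bit -> 7 copies

111111100000000000000000000000000001111111


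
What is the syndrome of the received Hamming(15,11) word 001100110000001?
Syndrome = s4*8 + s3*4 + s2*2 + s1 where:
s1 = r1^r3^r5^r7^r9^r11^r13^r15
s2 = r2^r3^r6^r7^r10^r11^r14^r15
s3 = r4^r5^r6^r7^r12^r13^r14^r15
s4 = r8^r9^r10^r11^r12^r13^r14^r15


s1=1, s2=1, s3=1, s4=0

Syndrome = 7 (error at position 7)


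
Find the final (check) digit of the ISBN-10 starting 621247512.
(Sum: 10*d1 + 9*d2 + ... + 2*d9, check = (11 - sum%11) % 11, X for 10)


Weighted sum: 186
186 mod 11 = 10

Check digit: 1


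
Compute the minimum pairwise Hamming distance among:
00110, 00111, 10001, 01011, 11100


Comparing all pairs, minimum distance: 1
Can detect 0 errors, correct 0 errors

1


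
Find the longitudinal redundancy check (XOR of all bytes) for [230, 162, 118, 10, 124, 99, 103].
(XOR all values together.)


XOR chain: 230 ^ 162 ^ 118 ^ 10 ^ 124 ^ 99 ^ 103 = 64

64


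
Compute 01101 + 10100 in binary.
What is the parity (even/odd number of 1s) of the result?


01101 = 13
10100 = 20
Sum = 33 = 100001
1s count = 2

even parity (2 ones in 100001)


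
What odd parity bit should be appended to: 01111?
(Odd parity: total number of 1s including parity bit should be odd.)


Number of 1s in data: 4
Parity bit: 1

1


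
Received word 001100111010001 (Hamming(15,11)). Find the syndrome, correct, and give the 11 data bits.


Syndrome = 5: error at position 5

Data: 11011010001 (corrected bit 5)


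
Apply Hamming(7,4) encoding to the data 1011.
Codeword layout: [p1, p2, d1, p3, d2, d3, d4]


Parity bits: p1=0, p2=1, p3=0

0110011


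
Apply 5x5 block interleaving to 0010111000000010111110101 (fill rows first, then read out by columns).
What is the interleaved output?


Matrix:
  00101
  11000
  00001
  01111
  10101
Read columns: 0100101010100110001010111

0100101010100110001010111


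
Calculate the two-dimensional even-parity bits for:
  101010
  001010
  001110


Row parities: 101
Column parities: 101110

Row P: 101, Col P: 101110, Corner: 0


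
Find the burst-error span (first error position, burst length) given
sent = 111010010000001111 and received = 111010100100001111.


XOR: 000000110100000000

Burst at position 6, length 4


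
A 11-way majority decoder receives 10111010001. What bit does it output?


Ones: 6 out of 11
Threshold: 6

1 (6/11 voted 1)


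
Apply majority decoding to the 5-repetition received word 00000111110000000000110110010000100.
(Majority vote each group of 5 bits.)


Groups: 00000, 11111, 00000, 00000, 11011, 00100, 00100
Majority votes: 0100100

0100100


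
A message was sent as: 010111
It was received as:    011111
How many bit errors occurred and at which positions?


XOR: 001000

1 error(s) at position(s): 2


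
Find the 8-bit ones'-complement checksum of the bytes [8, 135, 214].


Sum = 357 mod 256 = 101
Complement = 154

154


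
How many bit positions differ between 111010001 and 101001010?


XOR: 010011011
Count of 1s: 5

5


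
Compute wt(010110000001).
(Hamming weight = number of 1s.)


Counting 1s in 010110000001

4


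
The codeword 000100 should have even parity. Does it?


Number of 1s: 1

No, parity error (1 ones)


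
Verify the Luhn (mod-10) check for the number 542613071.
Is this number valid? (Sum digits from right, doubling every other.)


Luhn sum = 31
31 mod 10 = 1

Invalid (Luhn sum mod 10 = 1)


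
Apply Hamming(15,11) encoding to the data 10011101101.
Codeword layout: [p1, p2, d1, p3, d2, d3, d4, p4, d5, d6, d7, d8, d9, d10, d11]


Parity bits: p1=1, p2=0, p3=0, p4=1

101000111101101


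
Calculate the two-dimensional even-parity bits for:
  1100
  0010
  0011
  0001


Row parities: 0101
Column parities: 1100

Row P: 0101, Col P: 1100, Corner: 0


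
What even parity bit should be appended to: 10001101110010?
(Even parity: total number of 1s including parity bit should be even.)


Number of 1s in data: 7
Parity bit: 1

1


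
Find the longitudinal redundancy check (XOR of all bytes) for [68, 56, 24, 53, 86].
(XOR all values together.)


XOR chain: 68 ^ 56 ^ 24 ^ 53 ^ 86 = 7

7


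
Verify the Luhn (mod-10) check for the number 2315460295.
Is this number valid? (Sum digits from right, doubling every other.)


Luhn sum = 44
44 mod 10 = 4

Invalid (Luhn sum mod 10 = 4)


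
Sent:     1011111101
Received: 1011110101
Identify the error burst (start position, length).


XOR: 0000001000

Burst at position 6, length 1


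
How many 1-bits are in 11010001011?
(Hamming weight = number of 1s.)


Counting 1s in 11010001011

6


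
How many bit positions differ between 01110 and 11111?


XOR: 10001
Count of 1s: 2

2


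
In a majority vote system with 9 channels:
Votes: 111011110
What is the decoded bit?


Ones: 7 out of 9
Threshold: 5

1 (7/9 voted 1)


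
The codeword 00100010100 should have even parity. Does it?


Number of 1s: 3

No, parity error (3 ones)


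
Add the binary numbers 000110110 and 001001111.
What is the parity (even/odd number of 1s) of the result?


000110110 = 54
001001111 = 79
Sum = 133 = 10000101
1s count = 3

odd parity (3 ones in 10000101)


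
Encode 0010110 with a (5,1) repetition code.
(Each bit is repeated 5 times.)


Each bit -> 5 copies

00000000001111100000111111111100000


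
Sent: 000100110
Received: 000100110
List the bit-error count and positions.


XOR: 000000000

0 errors (received matches sent)


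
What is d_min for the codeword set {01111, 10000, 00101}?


Comparing all pairs, minimum distance: 2
Can detect 1 errors, correct 0 errors

2


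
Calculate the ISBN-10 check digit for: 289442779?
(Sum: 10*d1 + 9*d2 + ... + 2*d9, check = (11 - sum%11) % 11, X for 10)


Weighted sum: 293
293 mod 11 = 7

Check digit: 4


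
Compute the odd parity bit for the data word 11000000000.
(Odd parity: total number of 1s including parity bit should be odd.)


Number of 1s in data: 2
Parity bit: 1

1


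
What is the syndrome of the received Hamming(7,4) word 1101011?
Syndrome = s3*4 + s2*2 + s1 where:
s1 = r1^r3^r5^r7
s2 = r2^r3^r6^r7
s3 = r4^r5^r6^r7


s1=0, s2=1, s3=1

Syndrome = 6 (error at position 6)


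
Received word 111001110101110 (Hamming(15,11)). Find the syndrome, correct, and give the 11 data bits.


Syndrome = 12: error at position 12

Data: 10110100110 (corrected bit 12)


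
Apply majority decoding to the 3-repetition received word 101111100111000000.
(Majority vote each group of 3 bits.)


Groups: 101, 111, 100, 111, 000, 000
Majority votes: 110100

110100


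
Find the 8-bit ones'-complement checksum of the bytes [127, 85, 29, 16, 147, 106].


Sum = 510 mod 256 = 254
Complement = 1

1


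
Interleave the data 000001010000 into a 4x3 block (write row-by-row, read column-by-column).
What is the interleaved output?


Matrix:
  000
  001
  010
  000
Read columns: 000000100100

000000100100


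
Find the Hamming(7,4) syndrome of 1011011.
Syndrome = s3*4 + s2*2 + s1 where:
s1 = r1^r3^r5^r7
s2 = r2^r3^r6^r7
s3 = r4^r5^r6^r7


s1=1, s2=1, s3=1

Syndrome = 7 (error at position 7)


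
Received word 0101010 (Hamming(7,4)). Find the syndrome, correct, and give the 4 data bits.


Syndrome = 0: no error detected

Data: 0010 (no errors)


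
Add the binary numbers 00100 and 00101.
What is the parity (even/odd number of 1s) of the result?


00100 = 4
00101 = 5
Sum = 9 = 1001
1s count = 2

even parity (2 ones in 1001)


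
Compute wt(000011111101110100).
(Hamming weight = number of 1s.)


Counting 1s in 000011111101110100

10


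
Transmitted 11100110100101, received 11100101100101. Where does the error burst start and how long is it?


XOR: 00000011000000

Burst at position 6, length 2


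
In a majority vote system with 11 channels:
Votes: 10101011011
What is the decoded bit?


Ones: 7 out of 11
Threshold: 6

1 (7/11 voted 1)


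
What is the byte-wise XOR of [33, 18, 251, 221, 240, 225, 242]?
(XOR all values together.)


XOR chain: 33 ^ 18 ^ 251 ^ 221 ^ 240 ^ 225 ^ 242 = 246

246


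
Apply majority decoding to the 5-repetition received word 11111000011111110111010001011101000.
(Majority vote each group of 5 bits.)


Groups: 11111, 00001, 11111, 10111, 01000, 10111, 01000
Majority votes: 1011010

1011010


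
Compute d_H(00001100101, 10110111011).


XOR: 10111011110
Count of 1s: 8

8


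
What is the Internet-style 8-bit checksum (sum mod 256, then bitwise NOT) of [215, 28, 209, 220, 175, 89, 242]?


Sum = 1178 mod 256 = 154
Complement = 101

101


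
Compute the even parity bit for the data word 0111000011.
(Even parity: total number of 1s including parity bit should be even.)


Number of 1s in data: 5
Parity bit: 1

1


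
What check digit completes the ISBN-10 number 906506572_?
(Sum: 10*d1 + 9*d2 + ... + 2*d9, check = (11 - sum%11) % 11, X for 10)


Weighted sum: 248
248 mod 11 = 6

Check digit: 5


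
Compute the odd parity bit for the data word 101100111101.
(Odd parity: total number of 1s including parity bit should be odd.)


Number of 1s in data: 8
Parity bit: 1

1


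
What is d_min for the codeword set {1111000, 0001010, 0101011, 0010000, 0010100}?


Comparing all pairs, minimum distance: 1
Can detect 0 errors, correct 0 errors

1


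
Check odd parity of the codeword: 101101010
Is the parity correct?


Number of 1s: 5

Yes, parity is correct (5 ones)


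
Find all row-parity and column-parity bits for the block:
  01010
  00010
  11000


Row parities: 010
Column parities: 10000

Row P: 010, Col P: 10000, Corner: 1


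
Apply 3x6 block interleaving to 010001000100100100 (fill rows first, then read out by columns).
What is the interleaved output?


Matrix:
  010001
  000100
  100100
Read columns: 001100000011000100

001100000011000100


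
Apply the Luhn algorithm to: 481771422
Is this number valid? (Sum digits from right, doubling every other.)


Luhn sum = 36
36 mod 10 = 6

Invalid (Luhn sum mod 10 = 6)


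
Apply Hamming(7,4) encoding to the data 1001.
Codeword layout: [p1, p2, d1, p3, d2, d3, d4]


Parity bits: p1=0, p2=0, p3=1

0011001


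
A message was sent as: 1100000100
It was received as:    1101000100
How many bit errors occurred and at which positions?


XOR: 0001000000

1 error(s) at position(s): 3


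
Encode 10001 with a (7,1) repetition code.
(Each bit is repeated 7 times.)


Each bit -> 7 copies

11111110000000000000000000001111111


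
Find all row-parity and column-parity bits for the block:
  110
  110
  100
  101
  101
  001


Row parities: 001001
Column parities: 101

Row P: 001001, Col P: 101, Corner: 0


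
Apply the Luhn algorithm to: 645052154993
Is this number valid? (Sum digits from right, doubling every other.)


Luhn sum = 47
47 mod 10 = 7

Invalid (Luhn sum mod 10 = 7)


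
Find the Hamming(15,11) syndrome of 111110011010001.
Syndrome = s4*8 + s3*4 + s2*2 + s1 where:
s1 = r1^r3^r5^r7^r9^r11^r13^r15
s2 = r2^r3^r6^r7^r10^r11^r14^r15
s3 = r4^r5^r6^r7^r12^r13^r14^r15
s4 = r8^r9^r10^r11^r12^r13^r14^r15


s1=0, s2=0, s3=1, s4=0

Syndrome = 4 (error at position 4)


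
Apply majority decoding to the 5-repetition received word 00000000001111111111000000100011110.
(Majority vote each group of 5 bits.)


Groups: 00000, 00000, 11111, 11111, 00000, 01000, 11110
Majority votes: 0011001

0011001


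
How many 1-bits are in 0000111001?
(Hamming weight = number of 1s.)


Counting 1s in 0000111001

4


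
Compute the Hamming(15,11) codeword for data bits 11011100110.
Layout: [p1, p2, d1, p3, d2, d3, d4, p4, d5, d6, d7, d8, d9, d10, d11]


Parity bits: p1=1, p2=0, p3=0, p4=0

101010101100110


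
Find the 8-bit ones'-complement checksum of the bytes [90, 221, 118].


Sum = 429 mod 256 = 173
Complement = 82

82


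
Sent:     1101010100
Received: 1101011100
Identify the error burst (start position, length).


XOR: 0000001000

Burst at position 6, length 1


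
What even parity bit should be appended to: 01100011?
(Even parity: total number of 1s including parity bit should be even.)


Number of 1s in data: 4
Parity bit: 0

0


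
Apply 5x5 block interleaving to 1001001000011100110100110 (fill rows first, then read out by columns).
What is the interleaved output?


Matrix:
  10010
  01000
  01110
  01101
  00110
Read columns: 1000001110001111010100010

1000001110001111010100010


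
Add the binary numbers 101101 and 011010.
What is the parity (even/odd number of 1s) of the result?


101101 = 45
011010 = 26
Sum = 71 = 1000111
1s count = 4

even parity (4 ones in 1000111)


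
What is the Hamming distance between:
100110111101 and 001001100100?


XOR: 101111011001
Count of 1s: 8

8


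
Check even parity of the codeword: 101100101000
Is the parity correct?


Number of 1s: 5

No, parity error (5 ones)


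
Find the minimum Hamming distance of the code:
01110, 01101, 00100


Comparing all pairs, minimum distance: 2
Can detect 1 errors, correct 0 errors

2


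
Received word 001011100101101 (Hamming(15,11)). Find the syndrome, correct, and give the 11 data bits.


Syndrome = 3: error at position 3

Data: 01110101101 (corrected bit 3)


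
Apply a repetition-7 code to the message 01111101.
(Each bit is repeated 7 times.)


Each bit -> 7 copies

00000001111111111111111111111111111111111100000001111111


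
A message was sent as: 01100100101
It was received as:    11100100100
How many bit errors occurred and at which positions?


XOR: 10000000001

2 error(s) at position(s): 0, 10


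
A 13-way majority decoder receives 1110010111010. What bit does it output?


Ones: 8 out of 13
Threshold: 7

1 (8/13 voted 1)


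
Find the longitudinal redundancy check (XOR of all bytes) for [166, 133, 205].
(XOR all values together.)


XOR chain: 166 ^ 133 ^ 205 = 238

238


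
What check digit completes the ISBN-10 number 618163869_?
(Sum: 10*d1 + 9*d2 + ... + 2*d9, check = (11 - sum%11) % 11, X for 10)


Weighted sum: 259
259 mod 11 = 6

Check digit: 5


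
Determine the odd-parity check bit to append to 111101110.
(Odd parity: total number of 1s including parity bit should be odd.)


Number of 1s in data: 7
Parity bit: 0

0


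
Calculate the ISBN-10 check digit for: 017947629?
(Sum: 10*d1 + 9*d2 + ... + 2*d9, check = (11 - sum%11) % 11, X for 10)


Weighted sum: 235
235 mod 11 = 4

Check digit: 7


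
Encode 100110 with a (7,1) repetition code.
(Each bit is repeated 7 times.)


Each bit -> 7 copies

111111100000000000000111111111111110000000


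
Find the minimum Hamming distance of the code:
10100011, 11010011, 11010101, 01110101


Comparing all pairs, minimum distance: 2
Can detect 1 errors, correct 0 errors

2


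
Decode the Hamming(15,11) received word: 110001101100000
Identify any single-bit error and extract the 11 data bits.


Syndrome = 1: error at position 1

Data: 00111100000 (corrected bit 1)


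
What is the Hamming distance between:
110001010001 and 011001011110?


XOR: 101000001111
Count of 1s: 6

6


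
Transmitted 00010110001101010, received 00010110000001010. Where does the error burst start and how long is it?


XOR: 00000000001100000

Burst at position 10, length 2


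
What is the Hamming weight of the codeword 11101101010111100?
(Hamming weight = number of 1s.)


Counting 1s in 11101101010111100

11


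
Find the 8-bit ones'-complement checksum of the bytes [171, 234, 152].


Sum = 557 mod 256 = 45
Complement = 210

210


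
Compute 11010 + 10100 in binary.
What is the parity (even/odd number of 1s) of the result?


11010 = 26
10100 = 20
Sum = 46 = 101110
1s count = 4

even parity (4 ones in 101110)


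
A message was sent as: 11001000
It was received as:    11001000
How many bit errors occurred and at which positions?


XOR: 00000000

0 errors (received matches sent)


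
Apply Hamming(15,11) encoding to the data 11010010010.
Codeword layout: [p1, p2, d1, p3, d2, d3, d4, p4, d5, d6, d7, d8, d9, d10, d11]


Parity bits: p1=0, p2=0, p3=1, p4=0

001110100010010


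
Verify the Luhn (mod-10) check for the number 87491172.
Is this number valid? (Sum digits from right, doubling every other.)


Luhn sum = 41
41 mod 10 = 1

Invalid (Luhn sum mod 10 = 1)
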